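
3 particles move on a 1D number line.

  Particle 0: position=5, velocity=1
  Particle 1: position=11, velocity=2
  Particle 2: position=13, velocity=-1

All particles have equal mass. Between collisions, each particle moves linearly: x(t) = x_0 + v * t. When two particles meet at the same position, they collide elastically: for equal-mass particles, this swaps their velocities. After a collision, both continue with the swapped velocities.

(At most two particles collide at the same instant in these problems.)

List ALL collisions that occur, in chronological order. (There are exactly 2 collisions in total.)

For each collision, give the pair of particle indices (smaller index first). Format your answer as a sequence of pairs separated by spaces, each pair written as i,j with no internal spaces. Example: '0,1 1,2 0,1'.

Collision at t=2/3: particles 1 and 2 swap velocities; positions: p0=17/3 p1=37/3 p2=37/3; velocities now: v0=1 v1=-1 v2=2
Collision at t=4: particles 0 and 1 swap velocities; positions: p0=9 p1=9 p2=19; velocities now: v0=-1 v1=1 v2=2

Answer: 1,2 0,1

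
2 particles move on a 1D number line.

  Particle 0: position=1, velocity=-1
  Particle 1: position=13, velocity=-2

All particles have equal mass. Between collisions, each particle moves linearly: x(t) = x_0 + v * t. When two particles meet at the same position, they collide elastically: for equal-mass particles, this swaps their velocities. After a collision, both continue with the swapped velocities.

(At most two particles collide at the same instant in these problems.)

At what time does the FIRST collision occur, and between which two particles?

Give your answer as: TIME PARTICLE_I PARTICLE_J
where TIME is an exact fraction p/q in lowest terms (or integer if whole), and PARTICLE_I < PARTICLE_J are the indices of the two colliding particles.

Answer: 12 0 1

Derivation:
Pair (0,1): pos 1,13 vel -1,-2 -> gap=12, closing at 1/unit, collide at t=12
Earliest collision: t=12 between 0 and 1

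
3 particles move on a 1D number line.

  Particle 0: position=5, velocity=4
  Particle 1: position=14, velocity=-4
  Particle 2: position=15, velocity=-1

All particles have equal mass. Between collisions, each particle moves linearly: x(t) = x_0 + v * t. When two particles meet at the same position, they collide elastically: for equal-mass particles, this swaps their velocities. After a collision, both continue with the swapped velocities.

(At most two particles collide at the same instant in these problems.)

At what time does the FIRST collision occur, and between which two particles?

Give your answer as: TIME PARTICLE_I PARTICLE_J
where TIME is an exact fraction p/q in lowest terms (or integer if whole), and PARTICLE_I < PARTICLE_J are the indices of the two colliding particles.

Pair (0,1): pos 5,14 vel 4,-4 -> gap=9, closing at 8/unit, collide at t=9/8
Pair (1,2): pos 14,15 vel -4,-1 -> not approaching (rel speed -3 <= 0)
Earliest collision: t=9/8 between 0 and 1

Answer: 9/8 0 1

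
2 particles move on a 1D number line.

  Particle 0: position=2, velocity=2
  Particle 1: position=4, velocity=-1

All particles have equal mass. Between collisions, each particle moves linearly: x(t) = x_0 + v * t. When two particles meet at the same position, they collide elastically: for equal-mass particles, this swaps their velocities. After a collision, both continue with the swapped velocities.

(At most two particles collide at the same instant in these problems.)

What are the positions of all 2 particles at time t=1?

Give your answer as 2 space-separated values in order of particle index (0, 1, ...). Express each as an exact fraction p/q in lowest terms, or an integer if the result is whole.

Collision at t=2/3: particles 0 and 1 swap velocities; positions: p0=10/3 p1=10/3; velocities now: v0=-1 v1=2
Advance to t=1 (no further collisions before then); velocities: v0=-1 v1=2; positions = 3 4

Answer: 3 4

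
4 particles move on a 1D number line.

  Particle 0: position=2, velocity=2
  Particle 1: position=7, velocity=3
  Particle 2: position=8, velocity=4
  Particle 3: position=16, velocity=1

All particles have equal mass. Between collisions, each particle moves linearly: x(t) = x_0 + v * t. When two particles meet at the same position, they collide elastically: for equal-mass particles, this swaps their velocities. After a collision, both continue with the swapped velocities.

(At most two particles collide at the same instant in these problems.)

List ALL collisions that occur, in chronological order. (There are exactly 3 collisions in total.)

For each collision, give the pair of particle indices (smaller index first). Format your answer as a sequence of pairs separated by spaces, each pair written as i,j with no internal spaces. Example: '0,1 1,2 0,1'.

Collision at t=8/3: particles 2 and 3 swap velocities; positions: p0=22/3 p1=15 p2=56/3 p3=56/3; velocities now: v0=2 v1=3 v2=1 v3=4
Collision at t=9/2: particles 1 and 2 swap velocities; positions: p0=11 p1=41/2 p2=41/2 p3=26; velocities now: v0=2 v1=1 v2=3 v3=4
Collision at t=14: particles 0 and 1 swap velocities; positions: p0=30 p1=30 p2=49 p3=64; velocities now: v0=1 v1=2 v2=3 v3=4

Answer: 2,3 1,2 0,1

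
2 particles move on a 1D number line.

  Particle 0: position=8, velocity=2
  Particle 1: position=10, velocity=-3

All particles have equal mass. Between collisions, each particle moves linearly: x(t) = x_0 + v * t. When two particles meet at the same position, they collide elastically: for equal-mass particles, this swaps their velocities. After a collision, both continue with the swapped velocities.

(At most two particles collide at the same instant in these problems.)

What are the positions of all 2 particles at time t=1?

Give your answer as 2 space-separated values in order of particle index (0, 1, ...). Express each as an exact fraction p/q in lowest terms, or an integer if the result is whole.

Collision at t=2/5: particles 0 and 1 swap velocities; positions: p0=44/5 p1=44/5; velocities now: v0=-3 v1=2
Advance to t=1 (no further collisions before then); velocities: v0=-3 v1=2; positions = 7 10

Answer: 7 10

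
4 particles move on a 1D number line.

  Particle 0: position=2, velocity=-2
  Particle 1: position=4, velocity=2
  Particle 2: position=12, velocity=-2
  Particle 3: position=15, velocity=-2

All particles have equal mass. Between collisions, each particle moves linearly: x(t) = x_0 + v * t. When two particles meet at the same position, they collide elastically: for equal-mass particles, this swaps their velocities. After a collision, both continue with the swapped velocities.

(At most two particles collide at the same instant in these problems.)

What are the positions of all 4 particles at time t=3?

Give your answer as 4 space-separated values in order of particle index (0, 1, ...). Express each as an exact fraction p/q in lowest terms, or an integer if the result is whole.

Collision at t=2: particles 1 and 2 swap velocities; positions: p0=-2 p1=8 p2=8 p3=11; velocities now: v0=-2 v1=-2 v2=2 v3=-2
Collision at t=11/4: particles 2 and 3 swap velocities; positions: p0=-7/2 p1=13/2 p2=19/2 p3=19/2; velocities now: v0=-2 v1=-2 v2=-2 v3=2
Advance to t=3 (no further collisions before then); velocities: v0=-2 v1=-2 v2=-2 v3=2; positions = -4 6 9 10

Answer: -4 6 9 10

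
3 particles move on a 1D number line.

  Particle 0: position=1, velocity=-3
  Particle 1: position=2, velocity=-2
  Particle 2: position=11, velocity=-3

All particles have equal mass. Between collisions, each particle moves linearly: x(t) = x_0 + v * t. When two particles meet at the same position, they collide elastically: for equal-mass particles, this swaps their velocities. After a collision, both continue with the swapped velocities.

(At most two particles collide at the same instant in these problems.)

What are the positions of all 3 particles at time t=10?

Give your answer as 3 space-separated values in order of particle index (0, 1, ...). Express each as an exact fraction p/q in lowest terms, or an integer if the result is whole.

Collision at t=9: particles 1 and 2 swap velocities; positions: p0=-26 p1=-16 p2=-16; velocities now: v0=-3 v1=-3 v2=-2
Advance to t=10 (no further collisions before then); velocities: v0=-3 v1=-3 v2=-2; positions = -29 -19 -18

Answer: -29 -19 -18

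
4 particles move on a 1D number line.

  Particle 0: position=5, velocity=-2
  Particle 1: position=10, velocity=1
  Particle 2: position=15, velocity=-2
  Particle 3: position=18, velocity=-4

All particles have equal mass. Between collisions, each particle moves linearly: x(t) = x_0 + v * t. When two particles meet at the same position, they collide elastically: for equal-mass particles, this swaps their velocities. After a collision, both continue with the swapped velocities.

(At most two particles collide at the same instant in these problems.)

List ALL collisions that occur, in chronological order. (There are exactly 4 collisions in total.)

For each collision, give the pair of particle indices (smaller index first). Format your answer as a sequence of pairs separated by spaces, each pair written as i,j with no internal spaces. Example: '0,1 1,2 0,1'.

Answer: 2,3 1,2 2,3 0,1

Derivation:
Collision at t=3/2: particles 2 and 3 swap velocities; positions: p0=2 p1=23/2 p2=12 p3=12; velocities now: v0=-2 v1=1 v2=-4 v3=-2
Collision at t=8/5: particles 1 and 2 swap velocities; positions: p0=9/5 p1=58/5 p2=58/5 p3=59/5; velocities now: v0=-2 v1=-4 v2=1 v3=-2
Collision at t=5/3: particles 2 and 3 swap velocities; positions: p0=5/3 p1=34/3 p2=35/3 p3=35/3; velocities now: v0=-2 v1=-4 v2=-2 v3=1
Collision at t=13/2: particles 0 and 1 swap velocities; positions: p0=-8 p1=-8 p2=2 p3=33/2; velocities now: v0=-4 v1=-2 v2=-2 v3=1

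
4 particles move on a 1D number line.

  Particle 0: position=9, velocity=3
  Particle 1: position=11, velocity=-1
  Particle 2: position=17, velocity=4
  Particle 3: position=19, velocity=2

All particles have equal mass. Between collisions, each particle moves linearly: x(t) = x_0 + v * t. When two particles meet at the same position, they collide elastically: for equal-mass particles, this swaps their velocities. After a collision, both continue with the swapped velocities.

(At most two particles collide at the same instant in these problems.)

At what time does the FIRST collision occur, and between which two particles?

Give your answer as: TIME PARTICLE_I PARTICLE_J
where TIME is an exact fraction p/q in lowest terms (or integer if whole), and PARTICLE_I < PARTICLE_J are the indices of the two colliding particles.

Pair (0,1): pos 9,11 vel 3,-1 -> gap=2, closing at 4/unit, collide at t=1/2
Pair (1,2): pos 11,17 vel -1,4 -> not approaching (rel speed -5 <= 0)
Pair (2,3): pos 17,19 vel 4,2 -> gap=2, closing at 2/unit, collide at t=1
Earliest collision: t=1/2 between 0 and 1

Answer: 1/2 0 1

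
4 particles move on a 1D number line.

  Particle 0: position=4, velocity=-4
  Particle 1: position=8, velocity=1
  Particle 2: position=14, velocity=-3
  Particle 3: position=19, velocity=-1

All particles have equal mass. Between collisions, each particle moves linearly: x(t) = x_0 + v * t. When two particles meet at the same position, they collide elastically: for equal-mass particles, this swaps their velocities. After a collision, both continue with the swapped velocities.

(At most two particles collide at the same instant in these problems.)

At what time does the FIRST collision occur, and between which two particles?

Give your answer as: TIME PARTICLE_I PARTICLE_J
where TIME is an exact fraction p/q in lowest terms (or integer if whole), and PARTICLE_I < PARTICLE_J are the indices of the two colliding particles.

Answer: 3/2 1 2

Derivation:
Pair (0,1): pos 4,8 vel -4,1 -> not approaching (rel speed -5 <= 0)
Pair (1,2): pos 8,14 vel 1,-3 -> gap=6, closing at 4/unit, collide at t=3/2
Pair (2,3): pos 14,19 vel -3,-1 -> not approaching (rel speed -2 <= 0)
Earliest collision: t=3/2 between 1 and 2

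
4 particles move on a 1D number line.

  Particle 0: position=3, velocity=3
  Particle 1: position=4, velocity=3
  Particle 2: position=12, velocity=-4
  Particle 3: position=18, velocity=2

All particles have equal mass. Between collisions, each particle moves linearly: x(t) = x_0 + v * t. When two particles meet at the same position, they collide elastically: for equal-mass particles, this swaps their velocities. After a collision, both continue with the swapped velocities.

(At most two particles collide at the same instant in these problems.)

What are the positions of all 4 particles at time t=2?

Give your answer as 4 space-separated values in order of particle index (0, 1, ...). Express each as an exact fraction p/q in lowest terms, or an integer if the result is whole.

Answer: 4 9 10 22

Derivation:
Collision at t=8/7: particles 1 and 2 swap velocities; positions: p0=45/7 p1=52/7 p2=52/7 p3=142/7; velocities now: v0=3 v1=-4 v2=3 v3=2
Collision at t=9/7: particles 0 and 1 swap velocities; positions: p0=48/7 p1=48/7 p2=55/7 p3=144/7; velocities now: v0=-4 v1=3 v2=3 v3=2
Advance to t=2 (no further collisions before then); velocities: v0=-4 v1=3 v2=3 v3=2; positions = 4 9 10 22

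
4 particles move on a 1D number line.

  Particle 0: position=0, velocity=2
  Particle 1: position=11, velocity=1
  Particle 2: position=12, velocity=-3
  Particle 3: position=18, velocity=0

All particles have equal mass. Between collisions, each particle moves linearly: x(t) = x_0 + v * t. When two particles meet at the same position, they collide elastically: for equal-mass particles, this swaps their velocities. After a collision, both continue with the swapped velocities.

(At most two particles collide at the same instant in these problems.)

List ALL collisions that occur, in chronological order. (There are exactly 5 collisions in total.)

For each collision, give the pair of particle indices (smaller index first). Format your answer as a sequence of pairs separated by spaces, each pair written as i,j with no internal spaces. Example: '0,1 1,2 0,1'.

Collision at t=1/4: particles 1 and 2 swap velocities; positions: p0=1/2 p1=45/4 p2=45/4 p3=18; velocities now: v0=2 v1=-3 v2=1 v3=0
Collision at t=12/5: particles 0 and 1 swap velocities; positions: p0=24/5 p1=24/5 p2=67/5 p3=18; velocities now: v0=-3 v1=2 v2=1 v3=0
Collision at t=7: particles 2 and 3 swap velocities; positions: p0=-9 p1=14 p2=18 p3=18; velocities now: v0=-3 v1=2 v2=0 v3=1
Collision at t=9: particles 1 and 2 swap velocities; positions: p0=-15 p1=18 p2=18 p3=20; velocities now: v0=-3 v1=0 v2=2 v3=1
Collision at t=11: particles 2 and 3 swap velocities; positions: p0=-21 p1=18 p2=22 p3=22; velocities now: v0=-3 v1=0 v2=1 v3=2

Answer: 1,2 0,1 2,3 1,2 2,3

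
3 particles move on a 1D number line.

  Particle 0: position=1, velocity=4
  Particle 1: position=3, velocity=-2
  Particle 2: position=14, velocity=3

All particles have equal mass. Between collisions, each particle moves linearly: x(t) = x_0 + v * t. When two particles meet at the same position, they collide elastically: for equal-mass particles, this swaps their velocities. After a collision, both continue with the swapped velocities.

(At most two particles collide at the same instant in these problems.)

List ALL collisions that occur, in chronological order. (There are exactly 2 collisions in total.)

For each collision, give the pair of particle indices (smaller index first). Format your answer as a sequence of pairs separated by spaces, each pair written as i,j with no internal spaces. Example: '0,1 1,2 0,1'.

Answer: 0,1 1,2

Derivation:
Collision at t=1/3: particles 0 and 1 swap velocities; positions: p0=7/3 p1=7/3 p2=15; velocities now: v0=-2 v1=4 v2=3
Collision at t=13: particles 1 and 2 swap velocities; positions: p0=-23 p1=53 p2=53; velocities now: v0=-2 v1=3 v2=4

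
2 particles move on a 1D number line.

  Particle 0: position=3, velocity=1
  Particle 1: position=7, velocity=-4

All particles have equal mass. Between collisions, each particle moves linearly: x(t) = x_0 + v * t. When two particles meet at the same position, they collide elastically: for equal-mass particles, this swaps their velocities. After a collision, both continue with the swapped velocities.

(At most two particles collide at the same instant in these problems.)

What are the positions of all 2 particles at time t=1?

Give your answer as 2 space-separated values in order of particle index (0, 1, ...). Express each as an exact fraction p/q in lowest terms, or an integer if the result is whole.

Answer: 3 4

Derivation:
Collision at t=4/5: particles 0 and 1 swap velocities; positions: p0=19/5 p1=19/5; velocities now: v0=-4 v1=1
Advance to t=1 (no further collisions before then); velocities: v0=-4 v1=1; positions = 3 4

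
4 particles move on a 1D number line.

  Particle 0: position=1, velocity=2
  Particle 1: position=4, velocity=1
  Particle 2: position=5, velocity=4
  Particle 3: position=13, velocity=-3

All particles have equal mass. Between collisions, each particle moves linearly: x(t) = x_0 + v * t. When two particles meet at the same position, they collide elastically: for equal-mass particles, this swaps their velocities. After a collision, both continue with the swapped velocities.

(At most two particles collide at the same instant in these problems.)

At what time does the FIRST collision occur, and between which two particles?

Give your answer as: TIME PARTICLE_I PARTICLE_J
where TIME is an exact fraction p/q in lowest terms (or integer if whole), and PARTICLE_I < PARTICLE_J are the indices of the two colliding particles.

Pair (0,1): pos 1,4 vel 2,1 -> gap=3, closing at 1/unit, collide at t=3
Pair (1,2): pos 4,5 vel 1,4 -> not approaching (rel speed -3 <= 0)
Pair (2,3): pos 5,13 vel 4,-3 -> gap=8, closing at 7/unit, collide at t=8/7
Earliest collision: t=8/7 between 2 and 3

Answer: 8/7 2 3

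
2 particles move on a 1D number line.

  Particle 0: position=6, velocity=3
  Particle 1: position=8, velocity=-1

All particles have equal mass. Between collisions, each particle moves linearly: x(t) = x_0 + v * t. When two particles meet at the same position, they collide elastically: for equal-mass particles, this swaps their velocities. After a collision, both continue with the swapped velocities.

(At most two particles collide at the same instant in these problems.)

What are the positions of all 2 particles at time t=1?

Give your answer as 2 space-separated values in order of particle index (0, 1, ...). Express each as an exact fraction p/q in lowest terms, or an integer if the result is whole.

Collision at t=1/2: particles 0 and 1 swap velocities; positions: p0=15/2 p1=15/2; velocities now: v0=-1 v1=3
Advance to t=1 (no further collisions before then); velocities: v0=-1 v1=3; positions = 7 9

Answer: 7 9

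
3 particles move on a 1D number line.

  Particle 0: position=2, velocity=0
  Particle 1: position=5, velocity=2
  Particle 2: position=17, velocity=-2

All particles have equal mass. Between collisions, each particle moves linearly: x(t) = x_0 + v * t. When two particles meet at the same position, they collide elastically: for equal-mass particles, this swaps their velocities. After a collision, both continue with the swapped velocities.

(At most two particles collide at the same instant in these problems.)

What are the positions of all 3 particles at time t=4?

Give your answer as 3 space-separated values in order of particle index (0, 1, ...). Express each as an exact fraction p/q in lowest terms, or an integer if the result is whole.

Answer: 2 9 13

Derivation:
Collision at t=3: particles 1 and 2 swap velocities; positions: p0=2 p1=11 p2=11; velocities now: v0=0 v1=-2 v2=2
Advance to t=4 (no further collisions before then); velocities: v0=0 v1=-2 v2=2; positions = 2 9 13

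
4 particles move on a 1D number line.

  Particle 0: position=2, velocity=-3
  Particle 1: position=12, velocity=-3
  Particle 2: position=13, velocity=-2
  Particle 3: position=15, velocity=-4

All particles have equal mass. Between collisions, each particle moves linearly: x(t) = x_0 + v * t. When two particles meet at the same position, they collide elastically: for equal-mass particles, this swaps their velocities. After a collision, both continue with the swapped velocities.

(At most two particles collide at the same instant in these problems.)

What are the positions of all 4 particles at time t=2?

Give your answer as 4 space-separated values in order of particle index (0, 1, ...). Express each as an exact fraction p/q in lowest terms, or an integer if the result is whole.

Answer: -4 6 7 9

Derivation:
Collision at t=1: particles 2 and 3 swap velocities; positions: p0=-1 p1=9 p2=11 p3=11; velocities now: v0=-3 v1=-3 v2=-4 v3=-2
Advance to t=2 (no further collisions before then); velocities: v0=-3 v1=-3 v2=-4 v3=-2; positions = -4 6 7 9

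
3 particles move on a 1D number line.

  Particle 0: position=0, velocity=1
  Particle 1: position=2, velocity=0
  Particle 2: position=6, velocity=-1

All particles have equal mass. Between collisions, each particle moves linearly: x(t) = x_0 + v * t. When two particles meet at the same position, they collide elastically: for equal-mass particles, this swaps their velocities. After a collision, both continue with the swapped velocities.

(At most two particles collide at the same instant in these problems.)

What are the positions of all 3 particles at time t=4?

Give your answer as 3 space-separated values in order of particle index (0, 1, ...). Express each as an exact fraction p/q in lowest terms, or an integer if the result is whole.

Answer: 2 2 4

Derivation:
Collision at t=2: particles 0 and 1 swap velocities; positions: p0=2 p1=2 p2=4; velocities now: v0=0 v1=1 v2=-1
Collision at t=3: particles 1 and 2 swap velocities; positions: p0=2 p1=3 p2=3; velocities now: v0=0 v1=-1 v2=1
Collision at t=4: particles 0 and 1 swap velocities; positions: p0=2 p1=2 p2=4; velocities now: v0=-1 v1=0 v2=1
Advance to t=4 (no further collisions before then); velocities: v0=-1 v1=0 v2=1; positions = 2 2 4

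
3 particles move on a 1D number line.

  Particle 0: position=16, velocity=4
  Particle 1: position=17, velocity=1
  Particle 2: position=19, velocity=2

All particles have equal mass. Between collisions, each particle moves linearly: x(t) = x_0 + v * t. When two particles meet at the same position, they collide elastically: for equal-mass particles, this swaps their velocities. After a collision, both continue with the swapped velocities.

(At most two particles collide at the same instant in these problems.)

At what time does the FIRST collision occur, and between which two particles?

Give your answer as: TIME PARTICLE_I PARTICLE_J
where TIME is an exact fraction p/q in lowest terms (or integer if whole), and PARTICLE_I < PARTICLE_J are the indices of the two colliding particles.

Answer: 1/3 0 1

Derivation:
Pair (0,1): pos 16,17 vel 4,1 -> gap=1, closing at 3/unit, collide at t=1/3
Pair (1,2): pos 17,19 vel 1,2 -> not approaching (rel speed -1 <= 0)
Earliest collision: t=1/3 between 0 and 1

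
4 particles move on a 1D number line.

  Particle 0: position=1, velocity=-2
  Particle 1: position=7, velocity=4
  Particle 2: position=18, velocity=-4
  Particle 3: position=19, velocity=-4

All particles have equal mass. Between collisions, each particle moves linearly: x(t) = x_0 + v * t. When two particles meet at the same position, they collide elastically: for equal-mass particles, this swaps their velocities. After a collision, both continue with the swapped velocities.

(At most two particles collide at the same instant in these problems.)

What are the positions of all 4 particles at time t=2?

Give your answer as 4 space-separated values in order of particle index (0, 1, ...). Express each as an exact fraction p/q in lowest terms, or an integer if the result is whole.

Answer: -3 10 11 15

Derivation:
Collision at t=11/8: particles 1 and 2 swap velocities; positions: p0=-7/4 p1=25/2 p2=25/2 p3=27/2; velocities now: v0=-2 v1=-4 v2=4 v3=-4
Collision at t=3/2: particles 2 and 3 swap velocities; positions: p0=-2 p1=12 p2=13 p3=13; velocities now: v0=-2 v1=-4 v2=-4 v3=4
Advance to t=2 (no further collisions before then); velocities: v0=-2 v1=-4 v2=-4 v3=4; positions = -3 10 11 15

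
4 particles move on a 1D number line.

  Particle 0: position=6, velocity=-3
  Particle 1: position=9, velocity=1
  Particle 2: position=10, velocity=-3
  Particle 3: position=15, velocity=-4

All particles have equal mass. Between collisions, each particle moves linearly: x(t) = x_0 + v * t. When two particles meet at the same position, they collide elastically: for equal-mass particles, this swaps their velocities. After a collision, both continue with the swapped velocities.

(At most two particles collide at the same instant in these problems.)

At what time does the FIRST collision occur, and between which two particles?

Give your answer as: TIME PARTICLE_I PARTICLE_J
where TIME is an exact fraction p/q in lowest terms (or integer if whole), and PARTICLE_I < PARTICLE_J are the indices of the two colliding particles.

Pair (0,1): pos 6,9 vel -3,1 -> not approaching (rel speed -4 <= 0)
Pair (1,2): pos 9,10 vel 1,-3 -> gap=1, closing at 4/unit, collide at t=1/4
Pair (2,3): pos 10,15 vel -3,-4 -> gap=5, closing at 1/unit, collide at t=5
Earliest collision: t=1/4 between 1 and 2

Answer: 1/4 1 2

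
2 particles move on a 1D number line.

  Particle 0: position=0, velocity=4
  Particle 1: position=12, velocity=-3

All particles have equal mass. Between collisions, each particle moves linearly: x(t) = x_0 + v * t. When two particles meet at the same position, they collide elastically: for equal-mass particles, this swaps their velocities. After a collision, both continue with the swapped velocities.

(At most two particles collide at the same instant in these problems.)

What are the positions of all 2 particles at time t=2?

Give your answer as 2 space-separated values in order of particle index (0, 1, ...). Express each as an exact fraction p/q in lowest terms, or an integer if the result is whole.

Collision at t=12/7: particles 0 and 1 swap velocities; positions: p0=48/7 p1=48/7; velocities now: v0=-3 v1=4
Advance to t=2 (no further collisions before then); velocities: v0=-3 v1=4; positions = 6 8

Answer: 6 8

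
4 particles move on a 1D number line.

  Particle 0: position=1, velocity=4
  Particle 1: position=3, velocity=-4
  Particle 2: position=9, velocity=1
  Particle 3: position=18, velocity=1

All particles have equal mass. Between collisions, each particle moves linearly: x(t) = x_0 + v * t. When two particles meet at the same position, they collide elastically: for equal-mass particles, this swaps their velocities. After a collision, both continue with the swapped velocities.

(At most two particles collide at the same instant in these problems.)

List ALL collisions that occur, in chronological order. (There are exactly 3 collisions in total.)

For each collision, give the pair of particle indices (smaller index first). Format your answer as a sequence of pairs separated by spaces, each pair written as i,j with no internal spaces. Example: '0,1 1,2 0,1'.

Answer: 0,1 1,2 2,3

Derivation:
Collision at t=1/4: particles 0 and 1 swap velocities; positions: p0=2 p1=2 p2=37/4 p3=73/4; velocities now: v0=-4 v1=4 v2=1 v3=1
Collision at t=8/3: particles 1 and 2 swap velocities; positions: p0=-23/3 p1=35/3 p2=35/3 p3=62/3; velocities now: v0=-4 v1=1 v2=4 v3=1
Collision at t=17/3: particles 2 and 3 swap velocities; positions: p0=-59/3 p1=44/3 p2=71/3 p3=71/3; velocities now: v0=-4 v1=1 v2=1 v3=4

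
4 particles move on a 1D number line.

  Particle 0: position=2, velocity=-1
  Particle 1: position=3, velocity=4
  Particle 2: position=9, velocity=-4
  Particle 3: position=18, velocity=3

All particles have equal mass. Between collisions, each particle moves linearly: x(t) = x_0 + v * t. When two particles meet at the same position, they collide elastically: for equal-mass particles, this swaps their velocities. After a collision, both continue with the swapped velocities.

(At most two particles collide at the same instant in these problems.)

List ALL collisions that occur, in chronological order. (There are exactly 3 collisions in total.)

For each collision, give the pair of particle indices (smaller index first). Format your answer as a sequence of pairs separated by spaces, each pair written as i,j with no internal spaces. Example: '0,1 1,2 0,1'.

Answer: 1,2 0,1 2,3

Derivation:
Collision at t=3/4: particles 1 and 2 swap velocities; positions: p0=5/4 p1=6 p2=6 p3=81/4; velocities now: v0=-1 v1=-4 v2=4 v3=3
Collision at t=7/3: particles 0 and 1 swap velocities; positions: p0=-1/3 p1=-1/3 p2=37/3 p3=25; velocities now: v0=-4 v1=-1 v2=4 v3=3
Collision at t=15: particles 2 and 3 swap velocities; positions: p0=-51 p1=-13 p2=63 p3=63; velocities now: v0=-4 v1=-1 v2=3 v3=4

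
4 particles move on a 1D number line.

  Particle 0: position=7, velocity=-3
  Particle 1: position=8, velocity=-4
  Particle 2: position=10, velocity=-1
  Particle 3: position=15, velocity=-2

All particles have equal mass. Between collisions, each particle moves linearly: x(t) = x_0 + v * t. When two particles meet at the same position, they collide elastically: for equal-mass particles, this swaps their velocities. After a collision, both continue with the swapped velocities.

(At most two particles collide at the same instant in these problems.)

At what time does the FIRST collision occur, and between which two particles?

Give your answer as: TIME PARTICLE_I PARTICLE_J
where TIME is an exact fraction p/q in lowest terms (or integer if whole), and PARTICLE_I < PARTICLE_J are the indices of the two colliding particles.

Pair (0,1): pos 7,8 vel -3,-4 -> gap=1, closing at 1/unit, collide at t=1
Pair (1,2): pos 8,10 vel -4,-1 -> not approaching (rel speed -3 <= 0)
Pair (2,3): pos 10,15 vel -1,-2 -> gap=5, closing at 1/unit, collide at t=5
Earliest collision: t=1 between 0 and 1

Answer: 1 0 1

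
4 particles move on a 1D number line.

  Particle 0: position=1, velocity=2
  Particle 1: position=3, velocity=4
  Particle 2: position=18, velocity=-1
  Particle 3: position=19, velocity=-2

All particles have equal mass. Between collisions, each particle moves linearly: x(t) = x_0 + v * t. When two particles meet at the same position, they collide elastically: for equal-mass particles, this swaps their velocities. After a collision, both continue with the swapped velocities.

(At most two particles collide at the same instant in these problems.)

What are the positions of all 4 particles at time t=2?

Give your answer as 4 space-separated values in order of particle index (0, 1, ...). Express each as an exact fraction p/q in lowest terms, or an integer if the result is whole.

Collision at t=1: particles 2 and 3 swap velocities; positions: p0=3 p1=7 p2=17 p3=17; velocities now: v0=2 v1=4 v2=-2 v3=-1
Advance to t=2 (no further collisions before then); velocities: v0=2 v1=4 v2=-2 v3=-1; positions = 5 11 15 16

Answer: 5 11 15 16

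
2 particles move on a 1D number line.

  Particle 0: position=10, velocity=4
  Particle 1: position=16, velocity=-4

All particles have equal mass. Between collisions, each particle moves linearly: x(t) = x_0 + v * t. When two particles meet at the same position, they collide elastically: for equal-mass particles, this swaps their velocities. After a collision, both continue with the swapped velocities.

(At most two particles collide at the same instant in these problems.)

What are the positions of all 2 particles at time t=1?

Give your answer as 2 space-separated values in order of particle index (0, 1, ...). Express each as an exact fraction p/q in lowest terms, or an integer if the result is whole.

Answer: 12 14

Derivation:
Collision at t=3/4: particles 0 and 1 swap velocities; positions: p0=13 p1=13; velocities now: v0=-4 v1=4
Advance to t=1 (no further collisions before then); velocities: v0=-4 v1=4; positions = 12 14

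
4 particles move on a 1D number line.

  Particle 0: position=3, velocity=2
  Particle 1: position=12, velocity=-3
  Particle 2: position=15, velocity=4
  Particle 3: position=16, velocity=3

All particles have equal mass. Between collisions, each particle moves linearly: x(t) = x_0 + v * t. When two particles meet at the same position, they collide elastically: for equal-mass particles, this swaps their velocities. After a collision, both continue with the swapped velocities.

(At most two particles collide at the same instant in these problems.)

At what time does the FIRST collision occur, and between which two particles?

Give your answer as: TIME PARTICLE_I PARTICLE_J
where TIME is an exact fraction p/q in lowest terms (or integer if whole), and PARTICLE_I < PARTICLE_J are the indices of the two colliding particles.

Answer: 1 2 3

Derivation:
Pair (0,1): pos 3,12 vel 2,-3 -> gap=9, closing at 5/unit, collide at t=9/5
Pair (1,2): pos 12,15 vel -3,4 -> not approaching (rel speed -7 <= 0)
Pair (2,3): pos 15,16 vel 4,3 -> gap=1, closing at 1/unit, collide at t=1
Earliest collision: t=1 between 2 and 3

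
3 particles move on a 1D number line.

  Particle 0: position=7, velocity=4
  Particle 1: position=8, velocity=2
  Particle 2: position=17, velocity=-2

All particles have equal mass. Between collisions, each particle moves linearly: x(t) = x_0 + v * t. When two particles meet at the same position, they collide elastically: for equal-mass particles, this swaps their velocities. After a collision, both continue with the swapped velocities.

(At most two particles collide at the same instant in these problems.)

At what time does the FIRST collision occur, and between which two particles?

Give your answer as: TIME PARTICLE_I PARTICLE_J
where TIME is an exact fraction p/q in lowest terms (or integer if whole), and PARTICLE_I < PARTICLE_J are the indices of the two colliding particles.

Answer: 1/2 0 1

Derivation:
Pair (0,1): pos 7,8 vel 4,2 -> gap=1, closing at 2/unit, collide at t=1/2
Pair (1,2): pos 8,17 vel 2,-2 -> gap=9, closing at 4/unit, collide at t=9/4
Earliest collision: t=1/2 between 0 and 1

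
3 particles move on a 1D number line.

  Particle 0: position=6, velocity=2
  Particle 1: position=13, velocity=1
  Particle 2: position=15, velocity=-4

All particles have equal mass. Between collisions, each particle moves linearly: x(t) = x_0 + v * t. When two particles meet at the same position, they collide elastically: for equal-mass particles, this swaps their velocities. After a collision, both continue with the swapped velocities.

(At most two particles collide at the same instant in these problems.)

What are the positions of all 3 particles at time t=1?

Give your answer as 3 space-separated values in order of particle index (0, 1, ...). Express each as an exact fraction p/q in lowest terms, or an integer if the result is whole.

Answer: 8 11 14

Derivation:
Collision at t=2/5: particles 1 and 2 swap velocities; positions: p0=34/5 p1=67/5 p2=67/5; velocities now: v0=2 v1=-4 v2=1
Advance to t=1 (no further collisions before then); velocities: v0=2 v1=-4 v2=1; positions = 8 11 14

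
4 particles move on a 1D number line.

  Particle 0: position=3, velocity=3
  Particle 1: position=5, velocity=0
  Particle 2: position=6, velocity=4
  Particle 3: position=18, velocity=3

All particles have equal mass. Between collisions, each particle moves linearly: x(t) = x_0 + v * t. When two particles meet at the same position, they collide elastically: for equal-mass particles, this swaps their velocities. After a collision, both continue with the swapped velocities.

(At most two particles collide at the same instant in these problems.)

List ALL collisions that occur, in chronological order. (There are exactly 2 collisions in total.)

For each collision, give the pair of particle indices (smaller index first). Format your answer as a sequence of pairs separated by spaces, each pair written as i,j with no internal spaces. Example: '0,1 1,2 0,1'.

Collision at t=2/3: particles 0 and 1 swap velocities; positions: p0=5 p1=5 p2=26/3 p3=20; velocities now: v0=0 v1=3 v2=4 v3=3
Collision at t=12: particles 2 and 3 swap velocities; positions: p0=5 p1=39 p2=54 p3=54; velocities now: v0=0 v1=3 v2=3 v3=4

Answer: 0,1 2,3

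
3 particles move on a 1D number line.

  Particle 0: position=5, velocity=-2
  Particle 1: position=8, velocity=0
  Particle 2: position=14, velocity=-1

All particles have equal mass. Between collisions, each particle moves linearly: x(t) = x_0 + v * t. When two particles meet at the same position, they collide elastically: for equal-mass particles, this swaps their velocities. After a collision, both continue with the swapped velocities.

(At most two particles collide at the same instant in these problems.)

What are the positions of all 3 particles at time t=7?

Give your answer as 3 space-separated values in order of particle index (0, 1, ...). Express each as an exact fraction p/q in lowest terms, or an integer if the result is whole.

Answer: -9 7 8

Derivation:
Collision at t=6: particles 1 and 2 swap velocities; positions: p0=-7 p1=8 p2=8; velocities now: v0=-2 v1=-1 v2=0
Advance to t=7 (no further collisions before then); velocities: v0=-2 v1=-1 v2=0; positions = -9 7 8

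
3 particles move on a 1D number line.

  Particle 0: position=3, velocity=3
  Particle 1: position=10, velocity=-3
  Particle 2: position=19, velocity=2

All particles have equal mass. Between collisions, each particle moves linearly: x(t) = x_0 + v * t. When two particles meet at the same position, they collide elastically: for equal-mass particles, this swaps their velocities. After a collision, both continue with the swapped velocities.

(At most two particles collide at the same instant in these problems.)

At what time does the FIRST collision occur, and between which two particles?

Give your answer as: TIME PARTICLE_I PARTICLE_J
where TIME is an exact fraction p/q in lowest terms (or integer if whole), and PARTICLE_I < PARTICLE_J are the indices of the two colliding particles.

Pair (0,1): pos 3,10 vel 3,-3 -> gap=7, closing at 6/unit, collide at t=7/6
Pair (1,2): pos 10,19 vel -3,2 -> not approaching (rel speed -5 <= 0)
Earliest collision: t=7/6 between 0 and 1

Answer: 7/6 0 1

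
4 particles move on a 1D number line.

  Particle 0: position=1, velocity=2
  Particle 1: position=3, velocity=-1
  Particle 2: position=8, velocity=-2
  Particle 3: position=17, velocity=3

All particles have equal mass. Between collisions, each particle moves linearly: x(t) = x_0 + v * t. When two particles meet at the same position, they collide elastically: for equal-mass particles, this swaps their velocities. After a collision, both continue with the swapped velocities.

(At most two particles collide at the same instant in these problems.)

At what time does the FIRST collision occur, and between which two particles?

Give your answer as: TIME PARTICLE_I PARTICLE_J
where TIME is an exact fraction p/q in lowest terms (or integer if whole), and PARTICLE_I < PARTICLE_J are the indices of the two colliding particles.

Answer: 2/3 0 1

Derivation:
Pair (0,1): pos 1,3 vel 2,-1 -> gap=2, closing at 3/unit, collide at t=2/3
Pair (1,2): pos 3,8 vel -1,-2 -> gap=5, closing at 1/unit, collide at t=5
Pair (2,3): pos 8,17 vel -2,3 -> not approaching (rel speed -5 <= 0)
Earliest collision: t=2/3 between 0 and 1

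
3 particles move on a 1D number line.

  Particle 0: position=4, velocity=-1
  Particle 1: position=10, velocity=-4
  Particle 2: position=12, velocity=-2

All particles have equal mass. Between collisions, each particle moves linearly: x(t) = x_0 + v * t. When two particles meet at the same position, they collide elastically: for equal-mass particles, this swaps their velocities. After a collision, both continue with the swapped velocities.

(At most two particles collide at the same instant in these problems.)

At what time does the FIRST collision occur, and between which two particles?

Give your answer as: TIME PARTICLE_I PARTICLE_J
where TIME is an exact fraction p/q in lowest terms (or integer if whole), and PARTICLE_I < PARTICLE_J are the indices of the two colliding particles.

Pair (0,1): pos 4,10 vel -1,-4 -> gap=6, closing at 3/unit, collide at t=2
Pair (1,2): pos 10,12 vel -4,-2 -> not approaching (rel speed -2 <= 0)
Earliest collision: t=2 between 0 and 1

Answer: 2 0 1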